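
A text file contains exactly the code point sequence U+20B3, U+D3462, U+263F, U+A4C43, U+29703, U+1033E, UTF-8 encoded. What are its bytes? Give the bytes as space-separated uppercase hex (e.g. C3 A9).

E2 82 B3 F3 93 91 A2 E2 98 BF F2 A4 B1 83 F0 A9 9C 83 F0 90 8C BE

U+20B3: 3-byte form → E2 82 B3.
U+D3462: 4-byte form → F3 93 91 A2.
U+263F: 3-byte form → E2 98 BF.
U+A4C43: 4-byte form → F2 A4 B1 83.
U+29703: 4-byte form → F0 A9 9C 83.
U+1033E: 4-byte form → F0 90 8C BE.
Concatenated (22 bytes): E2 82 B3 F3 93 91 A2 E2 98 BF F2 A4 B1 83 F0 A9 9C 83 F0 90 8C BE.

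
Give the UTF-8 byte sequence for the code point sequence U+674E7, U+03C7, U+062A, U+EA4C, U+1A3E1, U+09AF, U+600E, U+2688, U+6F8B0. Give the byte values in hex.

F1 A7 93 A7 CF 87 D8 AA EE A9 8C F0 9A 8F A1 E0 A6 AF E6 80 8E E2 9A 88 F1 AF A2 B0

U+674E7: 4-byte form → F1 A7 93 A7.
U+03C7: 2-byte form → CF 87.
U+062A: 2-byte form → D8 AA.
U+EA4C: 3-byte form → EE A9 8C.
U+1A3E1: 4-byte form → F0 9A 8F A1.
U+09AF: 3-byte form → E0 A6 AF.
U+600E: 3-byte form → E6 80 8E.
U+2688: 3-byte form → E2 9A 88.
U+6F8B0: 4-byte form → F1 AF A2 B0.
Concatenated (28 bytes): F1 A7 93 A7 CF 87 D8 AA EE A9 8C F0 9A 8F A1 E0 A6 AF E6 80 8E E2 9A 88 F1 AF A2 B0.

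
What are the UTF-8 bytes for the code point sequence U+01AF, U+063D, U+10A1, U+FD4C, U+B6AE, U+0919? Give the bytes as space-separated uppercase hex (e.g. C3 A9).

C6 AF D8 BD E1 82 A1 EF B5 8C EB 9A AE E0 A4 99

U+01AF: 2-byte form → C6 AF.
U+063D: 2-byte form → D8 BD.
U+10A1: 3-byte form → E1 82 A1.
U+FD4C: 3-byte form → EF B5 8C.
U+B6AE: 3-byte form → EB 9A AE.
U+0919: 3-byte form → E0 A4 99.
Concatenated (16 bytes): C6 AF D8 BD E1 82 A1 EF B5 8C EB 9A AE E0 A4 99.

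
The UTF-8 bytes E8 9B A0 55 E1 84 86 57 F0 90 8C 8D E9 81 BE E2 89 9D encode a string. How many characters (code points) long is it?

7

Byte at offset 0: 0xE8 = 11101000 → 3-byte char (#1). Advance 3.
Byte at offset 3: 0x55 = 01010101 → 1-byte char (#2). Advance 1.
Byte at offset 4: 0xE1 = 11100001 → 3-byte char (#3). Advance 3.
Byte at offset 7: 0x57 = 01010111 → 1-byte char (#4). Advance 1.
Byte at offset 8: 0xF0 = 11110000 → 4-byte char (#5). Advance 4.
Byte at offset 12: 0xE9 = 11101001 → 3-byte char (#6). Advance 3.
Byte at offset 15: 0xE2 = 11100010 → 3-byte char (#7). Advance 3.
Reached end at offset 18 after 7 code points.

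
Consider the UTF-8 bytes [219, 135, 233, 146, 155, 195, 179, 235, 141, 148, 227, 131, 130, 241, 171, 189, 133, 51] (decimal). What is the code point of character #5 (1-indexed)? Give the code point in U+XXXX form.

U+30C2

Offset 0: leading byte 0xDB = 11011011 → 2-byte char #1 = DB 87.
Offset 2: leading byte 0xE9 = 11101001 → 3-byte char #2 = E9 92 9B.
Offset 5: leading byte 0xC3 = 11000011 → 2-byte char #3 = C3 B3.
Offset 7: leading byte 0xEB = 11101011 → 3-byte char #4 = EB 8D 94.
Offset 10: leading byte 0xE3 = 11100011 → 3-byte char #5 = E3 83 82.
Leading byte 0xE3 = 11100011 matches 1110xxxx → 3-byte sequence.
Byte 1: 0xE3 = 11100011, payload 0011 (4 bits).
Byte 2: 0x83 = 10000011 (10xxxxxx ✓), payload 000011.
Byte 3: 0x82 = 10000010 (10xxxxxx ✓), payload 000010.
Concatenate: 0011000011000010 = 0x30C2 (16 bits → U+30C2).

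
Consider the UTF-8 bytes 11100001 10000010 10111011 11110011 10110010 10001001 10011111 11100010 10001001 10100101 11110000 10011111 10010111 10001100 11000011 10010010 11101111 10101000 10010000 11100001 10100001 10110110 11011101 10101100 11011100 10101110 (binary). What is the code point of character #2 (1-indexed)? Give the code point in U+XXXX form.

Offset 0: leading byte 0xE1 = 11100001 → 3-byte char #1 = E1 82 BB.
Offset 3: leading byte 0xF3 = 11110011 → 4-byte char #2 = F3 B2 89 9F.
Leading byte 0xF3 = 11110011 matches 11110xxx → 4-byte sequence.
Byte 1: 0xF3 = 11110011, payload 011 (3 bits).
Byte 2: 0xB2 = 10110010 (10xxxxxx ✓), payload 110010.
Byte 3: 0x89 = 10001001 (10xxxxxx ✓), payload 001001.
Byte 4: 0x9F = 10011111 (10xxxxxx ✓), payload 011111.
Concatenate: 011110010001001011111 = 0xF225F (21 bits → U+F225F).

U+F225F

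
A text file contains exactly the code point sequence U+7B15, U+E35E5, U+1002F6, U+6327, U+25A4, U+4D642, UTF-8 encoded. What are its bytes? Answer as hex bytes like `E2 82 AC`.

U+7B15: 3-byte form → E7 AC 95.
U+E35E5: 4-byte form → F3 A3 97 A5.
U+1002F6: 4-byte form → F4 80 8B B6.
U+6327: 3-byte form → E6 8C A7.
U+25A4: 3-byte form → E2 96 A4.
U+4D642: 4-byte form → F1 8D 99 82.
Concatenated (21 bytes): E7 AC 95 F3 A3 97 A5 F4 80 8B B6 E6 8C A7 E2 96 A4 F1 8D 99 82.

E7 AC 95 F3 A3 97 A5 F4 80 8B B6 E6 8C A7 E2 96 A4 F1 8D 99 82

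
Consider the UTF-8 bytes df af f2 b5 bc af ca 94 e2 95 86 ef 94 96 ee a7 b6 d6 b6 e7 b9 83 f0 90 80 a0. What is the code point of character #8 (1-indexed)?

U+7E43

Offset 0: leading byte 0xDF = 11011111 → 2-byte char #1 = DF AF.
Offset 2: leading byte 0xF2 = 11110010 → 4-byte char #2 = F2 B5 BC AF.
Offset 6: leading byte 0xCA = 11001010 → 2-byte char #3 = CA 94.
Offset 8: leading byte 0xE2 = 11100010 → 3-byte char #4 = E2 95 86.
Offset 11: leading byte 0xEF = 11101111 → 3-byte char #5 = EF 94 96.
Offset 14: leading byte 0xEE = 11101110 → 3-byte char #6 = EE A7 B6.
Offset 17: leading byte 0xD6 = 11010110 → 2-byte char #7 = D6 B6.
Offset 19: leading byte 0xE7 = 11100111 → 3-byte char #8 = E7 B9 83.
Leading byte 0xE7 = 11100111 matches 1110xxxx → 3-byte sequence.
Byte 1: 0xE7 = 11100111, payload 0111 (4 bits).
Byte 2: 0xB9 = 10111001 (10xxxxxx ✓), payload 111001.
Byte 3: 0x83 = 10000011 (10xxxxxx ✓), payload 000011.
Concatenate: 0111111001000011 = 0x7E43 (16 bits → U+7E43).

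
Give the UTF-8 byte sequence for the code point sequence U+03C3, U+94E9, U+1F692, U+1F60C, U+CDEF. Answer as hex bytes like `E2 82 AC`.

U+03C3: 2-byte form → CF 83.
U+94E9: 3-byte form → E9 93 A9.
U+1F692: 4-byte form → F0 9F 9A 92.
U+1F60C: 4-byte form → F0 9F 98 8C.
U+CDEF: 3-byte form → EC B7 AF.
Concatenated (16 bytes): CF 83 E9 93 A9 F0 9F 9A 92 F0 9F 98 8C EC B7 AF.

CF 83 E9 93 A9 F0 9F 9A 92 F0 9F 98 8C EC B7 AF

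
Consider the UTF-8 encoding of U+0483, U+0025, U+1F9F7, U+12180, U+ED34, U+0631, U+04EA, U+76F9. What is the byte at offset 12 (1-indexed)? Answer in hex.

0xEE

1-indexed offset 12 is 0-indexed offset 11.
U+0483 → 2-byte form D2 83 at offsets 0–1.
U+0025 → 1-byte form 25 at offsets 2–2.
U+1F9F7 → 4-byte form F0 9F A7 B7 at offsets 3–6.
U+12180 → 4-byte form F0 92 86 80 at offsets 7–10.
U+ED34 → 3-byte form EE B4 B4 at offsets 11–13.
Offset 11 falls in char 5's range; it's byte 1 of EE B4 B4 = 0xEE.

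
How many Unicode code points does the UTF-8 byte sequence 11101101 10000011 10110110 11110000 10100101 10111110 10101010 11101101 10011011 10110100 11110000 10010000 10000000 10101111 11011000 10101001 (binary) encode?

5

Byte at offset 0: 0xED = 11101101 → 3-byte char (#1). Advance 3.
Byte at offset 3: 0xF0 = 11110000 → 4-byte char (#2). Advance 4.
Byte at offset 7: 0xED = 11101101 → 3-byte char (#3). Advance 3.
Byte at offset 10: 0xF0 = 11110000 → 4-byte char (#4). Advance 4.
Byte at offset 14: 0xD8 = 11011000 → 2-byte char (#5). Advance 2.
Reached end at offset 16 after 5 code points.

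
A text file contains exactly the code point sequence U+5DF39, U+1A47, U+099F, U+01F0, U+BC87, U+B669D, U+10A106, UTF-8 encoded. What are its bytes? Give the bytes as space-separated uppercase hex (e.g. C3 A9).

U+5DF39: 4-byte form → F1 9D BC B9.
U+1A47: 3-byte form → E1 A9 87.
U+099F: 3-byte form → E0 A6 9F.
U+01F0: 2-byte form → C7 B0.
U+BC87: 3-byte form → EB B2 87.
U+B669D: 4-byte form → F2 B6 9A 9D.
U+10A106: 4-byte form → F4 8A 84 86.
Concatenated (23 bytes): F1 9D BC B9 E1 A9 87 E0 A6 9F C7 B0 EB B2 87 F2 B6 9A 9D F4 8A 84 86.

F1 9D BC B9 E1 A9 87 E0 A6 9F C7 B0 EB B2 87 F2 B6 9A 9D F4 8A 84 86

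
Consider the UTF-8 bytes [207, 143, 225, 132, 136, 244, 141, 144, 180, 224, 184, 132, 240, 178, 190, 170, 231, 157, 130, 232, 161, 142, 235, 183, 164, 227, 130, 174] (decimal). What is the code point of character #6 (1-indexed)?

Offset 0: leading byte 0xCF = 11001111 → 2-byte char #1 = CF 8F.
Offset 2: leading byte 0xE1 = 11100001 → 3-byte char #2 = E1 84 88.
Offset 5: leading byte 0xF4 = 11110100 → 4-byte char #3 = F4 8D 90 B4.
Offset 9: leading byte 0xE0 = 11100000 → 3-byte char #4 = E0 B8 84.
Offset 12: leading byte 0xF0 = 11110000 → 4-byte char #5 = F0 B2 BE AA.
Offset 16: leading byte 0xE7 = 11100111 → 3-byte char #6 = E7 9D 82.
Leading byte 0xE7 = 11100111 matches 1110xxxx → 3-byte sequence.
Byte 1: 0xE7 = 11100111, payload 0111 (4 bits).
Byte 2: 0x9D = 10011101 (10xxxxxx ✓), payload 011101.
Byte 3: 0x82 = 10000010 (10xxxxxx ✓), payload 000010.
Concatenate: 0111011101000010 = 0x7742 (16 bits → U+7742).

U+7742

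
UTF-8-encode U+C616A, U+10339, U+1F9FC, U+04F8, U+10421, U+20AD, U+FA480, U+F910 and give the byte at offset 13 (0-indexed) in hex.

0xB8

U+C616A → 4-byte form F3 86 85 AA at offsets 0–3.
U+10339 → 4-byte form F0 90 8C B9 at offsets 4–7.
U+1F9FC → 4-byte form F0 9F A7 BC at offsets 8–11.
U+04F8 → 2-byte form D3 B8 at offsets 12–13.
Offset 13 falls in char 4's range; it's byte 2 of D3 B8 = 0xB8.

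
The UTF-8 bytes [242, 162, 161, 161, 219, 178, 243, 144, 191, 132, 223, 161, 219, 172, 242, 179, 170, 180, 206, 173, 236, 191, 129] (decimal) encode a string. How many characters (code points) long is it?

Byte at offset 0: 0xF2 = 11110010 → 4-byte char (#1). Advance 4.
Byte at offset 4: 0xDB = 11011011 → 2-byte char (#2). Advance 2.
Byte at offset 6: 0xF3 = 11110011 → 4-byte char (#3). Advance 4.
Byte at offset 10: 0xDF = 11011111 → 2-byte char (#4). Advance 2.
Byte at offset 12: 0xDB = 11011011 → 2-byte char (#5). Advance 2.
Byte at offset 14: 0xF2 = 11110010 → 4-byte char (#6). Advance 4.
Byte at offset 18: 0xCE = 11001110 → 2-byte char (#7). Advance 2.
Byte at offset 20: 0xEC = 11101100 → 3-byte char (#8). Advance 3.
Reached end at offset 23 after 8 code points.

8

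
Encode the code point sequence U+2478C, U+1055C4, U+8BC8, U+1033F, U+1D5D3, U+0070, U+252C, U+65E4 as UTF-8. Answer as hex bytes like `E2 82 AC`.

U+2478C: 4-byte form → F0 A4 9E 8C.
U+1055C4: 4-byte form → F4 85 97 84.
U+8BC8: 3-byte form → E8 AF 88.
U+1033F: 4-byte form → F0 90 8C BF.
U+1D5D3: 4-byte form → F0 9D 97 93.
U+0070: 1-byte form → 70.
U+252C: 3-byte form → E2 94 AC.
U+65E4: 3-byte form → E6 97 A4.
Concatenated (26 bytes): F0 A4 9E 8C F4 85 97 84 E8 AF 88 F0 90 8C BF F0 9D 97 93 70 E2 94 AC E6 97 A4.

F0 A4 9E 8C F4 85 97 84 E8 AF 88 F0 90 8C BF F0 9D 97 93 70 E2 94 AC E6 97 A4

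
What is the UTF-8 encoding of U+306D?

E3 81 AD

U+306D = 0x306D = 12397 decimal. In range U+0800–U+FFFF → 3-byte form: 1110xxxx 10xxxxxx 10xxxxxx.
Binary (16 bits): 0011000001101101.
Split 4+6+6: 0011 | 000001 | 101101.
Byte 1: 11100011 = 0xE3.
Byte 2: 10000001 = 0x81.
Byte 3: 10101101 = 0xAD.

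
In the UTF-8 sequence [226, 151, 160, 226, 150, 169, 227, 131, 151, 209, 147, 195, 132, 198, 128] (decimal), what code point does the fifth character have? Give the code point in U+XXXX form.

Offset 0: leading byte 0xE2 = 11100010 → 3-byte char #1 = E2 97 A0.
Offset 3: leading byte 0xE2 = 11100010 → 3-byte char #2 = E2 96 A9.
Offset 6: leading byte 0xE3 = 11100011 → 3-byte char #3 = E3 83 97.
Offset 9: leading byte 0xD1 = 11010001 → 2-byte char #4 = D1 93.
Offset 11: leading byte 0xC3 = 11000011 → 2-byte char #5 = C3 84.
Leading byte 0xC3 = 11000011 matches 110xxxxx → 2-byte sequence.
Byte 1: 0xC3 = 11000011, payload 00011 (5 bits).
Byte 2: 0x84 = 10000100 (10xxxxxx ✓), payload 000100.
Concatenate: 00011000100 = 0xC4 (11 bits → U+00C4).

U+00C4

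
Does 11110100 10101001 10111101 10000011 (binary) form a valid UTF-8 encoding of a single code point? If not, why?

invalid (encodes a value above U+10FFFF)

Leading byte 0xF4 = 11110100 → 4-byte form.
Payload = 0x129F43, which exceeds U+10FFFF, the maximum Unicode code point. (Leading bytes F5–FF, or F4 followed by ≥ 0x90, are invalid.)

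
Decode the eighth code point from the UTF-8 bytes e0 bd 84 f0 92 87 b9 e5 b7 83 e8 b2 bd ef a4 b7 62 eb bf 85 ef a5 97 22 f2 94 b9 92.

U+F957

Offset 0: leading byte 0xE0 = 11100000 → 3-byte char #1 = E0 BD 84.
Offset 3: leading byte 0xF0 = 11110000 → 4-byte char #2 = F0 92 87 B9.
Offset 7: leading byte 0xE5 = 11100101 → 3-byte char #3 = E5 B7 83.
Offset 10: leading byte 0xE8 = 11101000 → 3-byte char #4 = E8 B2 BD.
Offset 13: leading byte 0xEF = 11101111 → 3-byte char #5 = EF A4 B7.
Offset 16: leading byte 0x62 = 01100010 → 1-byte char #6 = 62.
Offset 17: leading byte 0xEB = 11101011 → 3-byte char #7 = EB BF 85.
Offset 20: leading byte 0xEF = 11101111 → 3-byte char #8 = EF A5 97.
Leading byte 0xEF = 11101111 matches 1110xxxx → 3-byte sequence.
Byte 1: 0xEF = 11101111, payload 1111 (4 bits).
Byte 2: 0xA5 = 10100101 (10xxxxxx ✓), payload 100101.
Byte 3: 0x97 = 10010111 (10xxxxxx ✓), payload 010111.
Concatenate: 1111100101010111 = 0xF957 (16 bits → U+F957).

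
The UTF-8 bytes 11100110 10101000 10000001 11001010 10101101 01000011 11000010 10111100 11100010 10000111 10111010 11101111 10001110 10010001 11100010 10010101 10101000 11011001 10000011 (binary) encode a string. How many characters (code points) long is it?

Byte at offset 0: 0xE6 = 11100110 → 3-byte char (#1). Advance 3.
Byte at offset 3: 0xCA = 11001010 → 2-byte char (#2). Advance 2.
Byte at offset 5: 0x43 = 01000011 → 1-byte char (#3). Advance 1.
Byte at offset 6: 0xC2 = 11000010 → 2-byte char (#4). Advance 2.
Byte at offset 8: 0xE2 = 11100010 → 3-byte char (#5). Advance 3.
Byte at offset 11: 0xEF = 11101111 → 3-byte char (#6). Advance 3.
Byte at offset 14: 0xE2 = 11100010 → 3-byte char (#7). Advance 3.
Byte at offset 17: 0xD9 = 11011001 → 2-byte char (#8). Advance 2.
Reached end at offset 19 after 8 code points.

8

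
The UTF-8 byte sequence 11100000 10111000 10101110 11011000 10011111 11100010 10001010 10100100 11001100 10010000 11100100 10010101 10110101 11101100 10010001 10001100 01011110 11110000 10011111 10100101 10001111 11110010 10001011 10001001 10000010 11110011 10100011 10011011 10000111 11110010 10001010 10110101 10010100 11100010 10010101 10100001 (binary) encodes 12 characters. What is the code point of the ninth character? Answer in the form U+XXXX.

U+8B242

Offset 0: leading byte 0xE0 = 11100000 → 3-byte char #1 = E0 B8 AE.
Offset 3: leading byte 0xD8 = 11011000 → 2-byte char #2 = D8 9F.
Offset 5: leading byte 0xE2 = 11100010 → 3-byte char #3 = E2 8A A4.
Offset 8: leading byte 0xCC = 11001100 → 2-byte char #4 = CC 90.
Offset 10: leading byte 0xE4 = 11100100 → 3-byte char #5 = E4 95 B5.
Offset 13: leading byte 0xEC = 11101100 → 3-byte char #6 = EC 91 8C.
Offset 16: leading byte 0x5E = 01011110 → 1-byte char #7 = 5E.
Offset 17: leading byte 0xF0 = 11110000 → 4-byte char #8 = F0 9F A5 8F.
Offset 21: leading byte 0xF2 = 11110010 → 4-byte char #9 = F2 8B 89 82.
Leading byte 0xF2 = 11110010 matches 11110xxx → 4-byte sequence.
Byte 1: 0xF2 = 11110010, payload 010 (3 bits).
Byte 2: 0x8B = 10001011 (10xxxxxx ✓), payload 001011.
Byte 3: 0x89 = 10001001 (10xxxxxx ✓), payload 001001.
Byte 4: 0x82 = 10000010 (10xxxxxx ✓), payload 000010.
Concatenate: 010001011001001000010 = 0x8B242 (21 bits → U+8B242).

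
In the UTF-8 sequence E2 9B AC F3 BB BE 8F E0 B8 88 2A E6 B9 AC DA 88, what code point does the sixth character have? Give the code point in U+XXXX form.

Offset 0: leading byte 0xE2 = 11100010 → 3-byte char #1 = E2 9B AC.
Offset 3: leading byte 0xF3 = 11110011 → 4-byte char #2 = F3 BB BE 8F.
Offset 7: leading byte 0xE0 = 11100000 → 3-byte char #3 = E0 B8 88.
Offset 10: leading byte 0x2A = 00101010 → 1-byte char #4 = 2A.
Offset 11: leading byte 0xE6 = 11100110 → 3-byte char #5 = E6 B9 AC.
Offset 14: leading byte 0xDA = 11011010 → 2-byte char #6 = DA 88.
Leading byte 0xDA = 11011010 matches 110xxxxx → 2-byte sequence.
Byte 1: 0xDA = 11011010, payload 11010 (5 bits).
Byte 2: 0x88 = 10001000 (10xxxxxx ✓), payload 001000.
Concatenate: 11010001000 = 0x688 (11 bits → U+0688).

U+0688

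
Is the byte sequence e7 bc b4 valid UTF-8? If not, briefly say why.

valid

Leading byte 0xE7 = 11100111 → 3-byte form.
Continuation bytes 0xBC=10111100, 0xB4=10110100 all match 10xxxxxx.
Decoded value 0x7F34 is ≥ 0x800 (shortest form) and not a surrogate.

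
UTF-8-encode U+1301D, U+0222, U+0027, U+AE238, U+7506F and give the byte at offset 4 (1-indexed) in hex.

0x9D

1-indexed offset 4 is 0-indexed offset 3.
U+1301D → 4-byte form F0 93 80 9D at offsets 0–3.
Offset 3 falls in char 1's range; it's byte 4 of F0 93 80 9D = 0x9D.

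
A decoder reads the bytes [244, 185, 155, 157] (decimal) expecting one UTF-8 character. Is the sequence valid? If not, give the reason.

invalid (encodes a value above U+10FFFF)

Leading byte 0xF4 = 11110100 → 4-byte form.
Payload = 0x1396DD, which exceeds U+10FFFF, the maximum Unicode code point. (Leading bytes F5–FF, or F4 followed by ≥ 0x90, are invalid.)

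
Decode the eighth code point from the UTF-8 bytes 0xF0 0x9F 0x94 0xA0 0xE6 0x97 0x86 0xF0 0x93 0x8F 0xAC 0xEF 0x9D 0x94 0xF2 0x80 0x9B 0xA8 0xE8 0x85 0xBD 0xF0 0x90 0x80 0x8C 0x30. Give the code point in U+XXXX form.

U+0030

Offset 0: leading byte 0xF0 = 11110000 → 4-byte char #1 = F0 9F 94 A0.
Offset 4: leading byte 0xE6 = 11100110 → 3-byte char #2 = E6 97 86.
Offset 7: leading byte 0xF0 = 11110000 → 4-byte char #3 = F0 93 8F AC.
Offset 11: leading byte 0xEF = 11101111 → 3-byte char #4 = EF 9D 94.
Offset 14: leading byte 0xF2 = 11110010 → 4-byte char #5 = F2 80 9B A8.
Offset 18: leading byte 0xE8 = 11101000 → 3-byte char #6 = E8 85 BD.
Offset 21: leading byte 0xF0 = 11110000 → 4-byte char #7 = F0 90 80 8C.
Offset 25: leading byte 0x30 = 00110000 → 1-byte char #8 = 30.
Leading byte 0x30 = 00110000 matches 0xxxxxxx → 1-byte sequence.
Byte 1: 0x30 = 00110000, payload 0110000 (7 bits).
Concatenate: 0110000 = 0x30 (7 bits → U+0030).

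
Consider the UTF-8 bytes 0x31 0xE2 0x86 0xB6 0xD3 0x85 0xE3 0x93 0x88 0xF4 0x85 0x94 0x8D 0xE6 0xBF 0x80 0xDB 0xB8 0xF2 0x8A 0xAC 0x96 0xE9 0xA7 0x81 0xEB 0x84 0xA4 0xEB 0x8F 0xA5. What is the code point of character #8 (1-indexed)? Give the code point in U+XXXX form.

Offset 0: leading byte 0x31 = 00110001 → 1-byte char #1 = 31.
Offset 1: leading byte 0xE2 = 11100010 → 3-byte char #2 = E2 86 B6.
Offset 4: leading byte 0xD3 = 11010011 → 2-byte char #3 = D3 85.
Offset 6: leading byte 0xE3 = 11100011 → 3-byte char #4 = E3 93 88.
Offset 9: leading byte 0xF4 = 11110100 → 4-byte char #5 = F4 85 94 8D.
Offset 13: leading byte 0xE6 = 11100110 → 3-byte char #6 = E6 BF 80.
Offset 16: leading byte 0xDB = 11011011 → 2-byte char #7 = DB B8.
Offset 18: leading byte 0xF2 = 11110010 → 4-byte char #8 = F2 8A AC 96.
Leading byte 0xF2 = 11110010 matches 11110xxx → 4-byte sequence.
Byte 1: 0xF2 = 11110010, payload 010 (3 bits).
Byte 2: 0x8A = 10001010 (10xxxxxx ✓), payload 001010.
Byte 3: 0xAC = 10101100 (10xxxxxx ✓), payload 101100.
Byte 4: 0x96 = 10010110 (10xxxxxx ✓), payload 010110.
Concatenate: 010001010101100010110 = 0x8AB16 (21 bits → U+8AB16).

U+8AB16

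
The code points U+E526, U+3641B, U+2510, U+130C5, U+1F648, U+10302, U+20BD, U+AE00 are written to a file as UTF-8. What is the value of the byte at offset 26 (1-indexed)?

1-indexed offset 26 is 0-indexed offset 25.
U+E526 → 3-byte form EE 94 A6 at offsets 0–2.
U+3641B → 4-byte form F0 B6 90 9B at offsets 3–6.
U+2510 → 3-byte form E2 94 90 at offsets 7–9.
U+130C5 → 4-byte form F0 93 83 85 at offsets 10–13.
U+1F648 → 4-byte form F0 9F 99 88 at offsets 14–17.
U+10302 → 4-byte form F0 90 8C 82 at offsets 18–21.
U+20BD → 3-byte form E2 82 BD at offsets 22–24.
U+AE00 → 3-byte form EA B8 80 at offsets 25–27.
Offset 25 falls in char 8's range; it's byte 1 of EA B8 80 = 0xEA.

0xEA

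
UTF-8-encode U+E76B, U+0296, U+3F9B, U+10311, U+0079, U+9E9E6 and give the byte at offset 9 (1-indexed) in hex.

0xF0

1-indexed offset 9 is 0-indexed offset 8.
U+E76B → 3-byte form EE 9D AB at offsets 0–2.
U+0296 → 2-byte form CA 96 at offsets 3–4.
U+3F9B → 3-byte form E3 BE 9B at offsets 5–7.
U+10311 → 4-byte form F0 90 8C 91 at offsets 8–11.
Offset 8 falls in char 4's range; it's byte 1 of F0 90 8C 91 = 0xF0.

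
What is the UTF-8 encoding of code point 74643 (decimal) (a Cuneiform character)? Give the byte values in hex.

F0 92 8E 93

U+12393 = 0x12393 = 74643 decimal. In range U+10000–U+10FFFF → 4-byte form: 11110xxx 10xxxxxx 10xxxxxx 10xxxxxx.
Binary (21 bits): 000010010001110010011.
Split 3+6+6+6: 000 | 010010 | 001110 | 010011.
Byte 1: 11110000 = 0xF0.
Byte 2: 10010010 = 0x92.
Byte 3: 10001110 = 0x8E.
Byte 4: 10010011 = 0x93.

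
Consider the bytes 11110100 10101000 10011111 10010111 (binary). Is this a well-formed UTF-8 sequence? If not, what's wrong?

invalid (encodes a value above U+10FFFF)

Leading byte 0xF4 = 11110100 → 4-byte form.
Payload = 0x1287D7, which exceeds U+10FFFF, the maximum Unicode code point. (Leading bytes F5–FF, or F4 followed by ≥ 0x90, are invalid.)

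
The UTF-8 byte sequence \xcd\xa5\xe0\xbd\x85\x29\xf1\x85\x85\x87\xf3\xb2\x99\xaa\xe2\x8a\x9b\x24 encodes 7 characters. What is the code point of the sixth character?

U+229B

Offset 0: leading byte 0xCD = 11001101 → 2-byte char #1 = CD A5.
Offset 2: leading byte 0xE0 = 11100000 → 3-byte char #2 = E0 BD 85.
Offset 5: leading byte 0x29 = 00101001 → 1-byte char #3 = 29.
Offset 6: leading byte 0xF1 = 11110001 → 4-byte char #4 = F1 85 85 87.
Offset 10: leading byte 0xF3 = 11110011 → 4-byte char #5 = F3 B2 99 AA.
Offset 14: leading byte 0xE2 = 11100010 → 3-byte char #6 = E2 8A 9B.
Leading byte 0xE2 = 11100010 matches 1110xxxx → 3-byte sequence.
Byte 1: 0xE2 = 11100010, payload 0010 (4 bits).
Byte 2: 0x8A = 10001010 (10xxxxxx ✓), payload 001010.
Byte 3: 0x9B = 10011011 (10xxxxxx ✓), payload 011011.
Concatenate: 0010001010011011 = 0x229B (16 bits → U+229B).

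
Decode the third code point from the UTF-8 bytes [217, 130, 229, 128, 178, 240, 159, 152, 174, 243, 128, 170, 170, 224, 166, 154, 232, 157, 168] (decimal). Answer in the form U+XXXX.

U+1F62E

Offset 0: leading byte 0xD9 = 11011001 → 2-byte char #1 = D9 82.
Offset 2: leading byte 0xE5 = 11100101 → 3-byte char #2 = E5 80 B2.
Offset 5: leading byte 0xF0 = 11110000 → 4-byte char #3 = F0 9F 98 AE.
Leading byte 0xF0 = 11110000 matches 11110xxx → 4-byte sequence.
Byte 1: 0xF0 = 11110000, payload 000 (3 bits).
Byte 2: 0x9F = 10011111 (10xxxxxx ✓), payload 011111.
Byte 3: 0x98 = 10011000 (10xxxxxx ✓), payload 011000.
Byte 4: 0xAE = 10101110 (10xxxxxx ✓), payload 101110.
Concatenate: 000011111011000101110 = 0x1F62E (21 bits → U+1F62E).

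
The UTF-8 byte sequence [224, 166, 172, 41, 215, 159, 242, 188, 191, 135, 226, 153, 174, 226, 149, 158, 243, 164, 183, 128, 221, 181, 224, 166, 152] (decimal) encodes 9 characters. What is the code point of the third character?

Offset 0: leading byte 0xE0 = 11100000 → 3-byte char #1 = E0 A6 AC.
Offset 3: leading byte 0x29 = 00101001 → 1-byte char #2 = 29.
Offset 4: leading byte 0xD7 = 11010111 → 2-byte char #3 = D7 9F.
Leading byte 0xD7 = 11010111 matches 110xxxxx → 2-byte sequence.
Byte 1: 0xD7 = 11010111, payload 10111 (5 bits).
Byte 2: 0x9F = 10011111 (10xxxxxx ✓), payload 011111.
Concatenate: 10111011111 = 0x5DF (11 bits → U+05DF).

U+05DF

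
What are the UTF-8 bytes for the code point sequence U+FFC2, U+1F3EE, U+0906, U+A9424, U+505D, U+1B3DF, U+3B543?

U+FFC2: 3-byte form → EF BF 82.
U+1F3EE: 4-byte form → F0 9F 8F AE.
U+0906: 3-byte form → E0 A4 86.
U+A9424: 4-byte form → F2 A9 90 A4.
U+505D: 3-byte form → E5 81 9D.
U+1B3DF: 4-byte form → F0 9B 8F 9F.
U+3B543: 4-byte form → F0 BB 95 83.
Concatenated (25 bytes): EF BF 82 F0 9F 8F AE E0 A4 86 F2 A9 90 A4 E5 81 9D F0 9B 8F 9F F0 BB 95 83.

EF BF 82 F0 9F 8F AE E0 A4 86 F2 A9 90 A4 E5 81 9D F0 9B 8F 9F F0 BB 95 83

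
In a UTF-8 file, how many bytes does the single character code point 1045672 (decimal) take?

U+FF4A8 = 0xFF4A8. UTF-8 uses 1 byte below 0x80, 2 below 0x800, 3 below 0x10000, 4 up to 0x10FFFF. 0xFF4A8 is in U+10000–U+10FFFF → 4 bytes.

4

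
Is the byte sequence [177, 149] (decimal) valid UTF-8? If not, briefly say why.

invalid (continuation byte with no leading byte)

Byte 0xB1 = 10110001 has the form 10xxxxxx — a continuation byte — but there is no preceding leading byte.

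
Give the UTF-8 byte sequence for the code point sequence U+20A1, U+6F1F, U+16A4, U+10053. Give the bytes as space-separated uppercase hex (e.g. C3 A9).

U+20A1: 3-byte form → E2 82 A1.
U+6F1F: 3-byte form → E6 BC 9F.
U+16A4: 3-byte form → E1 9A A4.
U+10053: 4-byte form → F0 90 81 93.
Concatenated (13 bytes): E2 82 A1 E6 BC 9F E1 9A A4 F0 90 81 93.

E2 82 A1 E6 BC 9F E1 9A A4 F0 90 81 93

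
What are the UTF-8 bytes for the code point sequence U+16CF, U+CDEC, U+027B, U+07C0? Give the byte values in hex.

U+16CF: 3-byte form → E1 9B 8F.
U+CDEC: 3-byte form → EC B7 AC.
U+027B: 2-byte form → C9 BB.
U+07C0: 2-byte form → DF 80.
Concatenated (10 bytes): E1 9B 8F EC B7 AC C9 BB DF 80.

E1 9B 8F EC B7 AC C9 BB DF 80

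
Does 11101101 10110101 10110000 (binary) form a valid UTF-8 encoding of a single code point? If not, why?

Structurally a 3-byte sequence; payload = 0xDD70.
But 0xDD70 is in U+D800–U+DFFF, the surrogate range. Surrogates are not Unicode scalar values and are forbidden in UTF-8.

invalid (encodes a surrogate (U+D800–U+DFFF))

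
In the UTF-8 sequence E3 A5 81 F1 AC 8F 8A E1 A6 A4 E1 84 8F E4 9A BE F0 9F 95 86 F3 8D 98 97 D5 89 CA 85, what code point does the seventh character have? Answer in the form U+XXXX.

U+CD617

Offset 0: leading byte 0xE3 = 11100011 → 3-byte char #1 = E3 A5 81.
Offset 3: leading byte 0xF1 = 11110001 → 4-byte char #2 = F1 AC 8F 8A.
Offset 7: leading byte 0xE1 = 11100001 → 3-byte char #3 = E1 A6 A4.
Offset 10: leading byte 0xE1 = 11100001 → 3-byte char #4 = E1 84 8F.
Offset 13: leading byte 0xE4 = 11100100 → 3-byte char #5 = E4 9A BE.
Offset 16: leading byte 0xF0 = 11110000 → 4-byte char #6 = F0 9F 95 86.
Offset 20: leading byte 0xF3 = 11110011 → 4-byte char #7 = F3 8D 98 97.
Leading byte 0xF3 = 11110011 matches 11110xxx → 4-byte sequence.
Byte 1: 0xF3 = 11110011, payload 011 (3 bits).
Byte 2: 0x8D = 10001101 (10xxxxxx ✓), payload 001101.
Byte 3: 0x98 = 10011000 (10xxxxxx ✓), payload 011000.
Byte 4: 0x97 = 10010111 (10xxxxxx ✓), payload 010111.
Concatenate: 011001101011000010111 = 0xCD617 (21 bits → U+CD617).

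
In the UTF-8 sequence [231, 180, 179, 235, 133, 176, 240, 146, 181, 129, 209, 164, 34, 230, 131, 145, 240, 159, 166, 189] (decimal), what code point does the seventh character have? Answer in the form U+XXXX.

U+1F9BD

Offset 0: leading byte 0xE7 = 11100111 → 3-byte char #1 = E7 B4 B3.
Offset 3: leading byte 0xEB = 11101011 → 3-byte char #2 = EB 85 B0.
Offset 6: leading byte 0xF0 = 11110000 → 4-byte char #3 = F0 92 B5 81.
Offset 10: leading byte 0xD1 = 11010001 → 2-byte char #4 = D1 A4.
Offset 12: leading byte 0x22 = 00100010 → 1-byte char #5 = 22.
Offset 13: leading byte 0xE6 = 11100110 → 3-byte char #6 = E6 83 91.
Offset 16: leading byte 0xF0 = 11110000 → 4-byte char #7 = F0 9F A6 BD.
Leading byte 0xF0 = 11110000 matches 11110xxx → 4-byte sequence.
Byte 1: 0xF0 = 11110000, payload 000 (3 bits).
Byte 2: 0x9F = 10011111 (10xxxxxx ✓), payload 011111.
Byte 3: 0xA6 = 10100110 (10xxxxxx ✓), payload 100110.
Byte 4: 0xBD = 10111101 (10xxxxxx ✓), payload 111101.
Concatenate: 000011111100110111101 = 0x1F9BD (21 bits → U+1F9BD).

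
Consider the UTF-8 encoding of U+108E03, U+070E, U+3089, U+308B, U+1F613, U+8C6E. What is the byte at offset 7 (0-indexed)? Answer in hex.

U+108E03 → 4-byte form F4 88 B8 83 at offsets 0–3.
U+070E → 2-byte form DC 8E at offsets 4–5.
U+3089 → 3-byte form E3 82 89 at offsets 6–8.
Offset 7 falls in char 3's range; it's byte 2 of E3 82 89 = 0x82.

0x82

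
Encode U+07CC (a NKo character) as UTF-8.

DF 8C

U+07CC = 0x7CC = 1996 decimal. In range U+0080–U+07FF → 2-byte form: 110xxxxx 10xxxxxx.
Binary (11 bits): 11111001100.
Split 5+6: 11111 | 001100.
Byte 1: 11011111 = 0xDF.
Byte 2: 10001100 = 0x8C.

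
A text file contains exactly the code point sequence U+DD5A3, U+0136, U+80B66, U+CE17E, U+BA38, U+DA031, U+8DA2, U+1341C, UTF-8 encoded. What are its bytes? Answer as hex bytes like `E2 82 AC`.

U+DD5A3: 4-byte form → F3 9D 96 A3.
U+0136: 2-byte form → C4 B6.
U+80B66: 4-byte form → F2 80 AD A6.
U+CE17E: 4-byte form → F3 8E 85 BE.
U+BA38: 3-byte form → EB A8 B8.
U+DA031: 4-byte form → F3 9A 80 B1.
U+8DA2: 3-byte form → E8 B6 A2.
U+1341C: 4-byte form → F0 93 90 9C.
Concatenated (28 bytes): F3 9D 96 A3 C4 B6 F2 80 AD A6 F3 8E 85 BE EB A8 B8 F3 9A 80 B1 E8 B6 A2 F0 93 90 9C.

F3 9D 96 A3 C4 B6 F2 80 AD A6 F3 8E 85 BE EB A8 B8 F3 9A 80 B1 E8 B6 A2 F0 93 90 9C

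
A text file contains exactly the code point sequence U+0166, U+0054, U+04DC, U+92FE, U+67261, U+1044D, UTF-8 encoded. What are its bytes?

U+0166: 2-byte form → C5 A6.
U+0054: 1-byte form → 54.
U+04DC: 2-byte form → D3 9C.
U+92FE: 3-byte form → E9 8B BE.
U+67261: 4-byte form → F1 A7 89 A1.
U+1044D: 4-byte form → F0 90 91 8D.
Concatenated (16 bytes): C5 A6 54 D3 9C E9 8B BE F1 A7 89 A1 F0 90 91 8D.

C5 A6 54 D3 9C E9 8B BE F1 A7 89 A1 F0 90 91 8D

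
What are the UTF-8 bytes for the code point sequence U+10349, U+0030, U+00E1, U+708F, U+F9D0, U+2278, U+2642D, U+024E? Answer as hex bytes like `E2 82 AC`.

U+10349: 4-byte form → F0 90 8D 89.
U+0030: 1-byte form → 30.
U+00E1: 2-byte form → C3 A1.
U+708F: 3-byte form → E7 82 8F.
U+F9D0: 3-byte form → EF A7 90.
U+2278: 3-byte form → E2 89 B8.
U+2642D: 4-byte form → F0 A6 90 AD.
U+024E: 2-byte form → C9 8E.
Concatenated (22 bytes): F0 90 8D 89 30 C3 A1 E7 82 8F EF A7 90 E2 89 B8 F0 A6 90 AD C9 8E.

F0 90 8D 89 30 C3 A1 E7 82 8F EF A7 90 E2 89 B8 F0 A6 90 AD C9 8E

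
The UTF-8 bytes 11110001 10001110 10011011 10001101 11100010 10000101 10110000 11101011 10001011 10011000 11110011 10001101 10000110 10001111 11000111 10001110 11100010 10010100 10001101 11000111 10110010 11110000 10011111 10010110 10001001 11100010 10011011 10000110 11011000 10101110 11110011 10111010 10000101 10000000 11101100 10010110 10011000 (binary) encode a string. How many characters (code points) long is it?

12

Byte at offset 0: 0xF1 = 11110001 → 4-byte char (#1). Advance 4.
Byte at offset 4: 0xE2 = 11100010 → 3-byte char (#2). Advance 3.
Byte at offset 7: 0xEB = 11101011 → 3-byte char (#3). Advance 3.
Byte at offset 10: 0xF3 = 11110011 → 4-byte char (#4). Advance 4.
Byte at offset 14: 0xC7 = 11000111 → 2-byte char (#5). Advance 2.
Byte at offset 16: 0xE2 = 11100010 → 3-byte char (#6). Advance 3.
Byte at offset 19: 0xC7 = 11000111 → 2-byte char (#7). Advance 2.
Byte at offset 21: 0xF0 = 11110000 → 4-byte char (#8). Advance 4.
Byte at offset 25: 0xE2 = 11100010 → 3-byte char (#9). Advance 3.
Byte at offset 28: 0xD8 = 11011000 → 2-byte char (#10). Advance 2.
Byte at offset 30: 0xF3 = 11110011 → 4-byte char (#11). Advance 4.
Byte at offset 34: 0xEC = 11101100 → 3-byte char (#12). Advance 3.
Reached end at offset 37 after 12 code points.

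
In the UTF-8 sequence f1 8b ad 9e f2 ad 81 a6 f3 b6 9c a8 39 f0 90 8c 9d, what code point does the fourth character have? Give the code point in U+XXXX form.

U+0039

Offset 0: leading byte 0xF1 = 11110001 → 4-byte char #1 = F1 8B AD 9E.
Offset 4: leading byte 0xF2 = 11110010 → 4-byte char #2 = F2 AD 81 A6.
Offset 8: leading byte 0xF3 = 11110011 → 4-byte char #3 = F3 B6 9C A8.
Offset 12: leading byte 0x39 = 00111001 → 1-byte char #4 = 39.
Leading byte 0x39 = 00111001 matches 0xxxxxxx → 1-byte sequence.
Byte 1: 0x39 = 00111001, payload 0111001 (7 bits).
Concatenate: 0111001 = 0x39 (7 bits → U+0039).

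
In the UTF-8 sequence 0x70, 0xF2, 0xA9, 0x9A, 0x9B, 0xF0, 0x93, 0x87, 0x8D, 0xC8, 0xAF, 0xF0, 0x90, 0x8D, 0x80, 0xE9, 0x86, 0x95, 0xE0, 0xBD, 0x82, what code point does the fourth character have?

U+022F

Offset 0: leading byte 0x70 = 01110000 → 1-byte char #1 = 70.
Offset 1: leading byte 0xF2 = 11110010 → 4-byte char #2 = F2 A9 9A 9B.
Offset 5: leading byte 0xF0 = 11110000 → 4-byte char #3 = F0 93 87 8D.
Offset 9: leading byte 0xC8 = 11001000 → 2-byte char #4 = C8 AF.
Leading byte 0xC8 = 11001000 matches 110xxxxx → 2-byte sequence.
Byte 1: 0xC8 = 11001000, payload 01000 (5 bits).
Byte 2: 0xAF = 10101111 (10xxxxxx ✓), payload 101111.
Concatenate: 01000101111 = 0x22F (11 bits → U+022F).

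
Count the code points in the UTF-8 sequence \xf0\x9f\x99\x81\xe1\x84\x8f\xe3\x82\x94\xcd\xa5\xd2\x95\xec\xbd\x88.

Byte at offset 0: 0xF0 = 11110000 → 4-byte char (#1). Advance 4.
Byte at offset 4: 0xE1 = 11100001 → 3-byte char (#2). Advance 3.
Byte at offset 7: 0xE3 = 11100011 → 3-byte char (#3). Advance 3.
Byte at offset 10: 0xCD = 11001101 → 2-byte char (#4). Advance 2.
Byte at offset 12: 0xD2 = 11010010 → 2-byte char (#5). Advance 2.
Byte at offset 14: 0xEC = 11101100 → 3-byte char (#6). Advance 3.
Reached end at offset 17 after 6 code points.

6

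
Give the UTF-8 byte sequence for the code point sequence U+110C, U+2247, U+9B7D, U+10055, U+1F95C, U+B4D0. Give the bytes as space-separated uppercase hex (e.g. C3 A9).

E1 84 8C E2 89 87 E9 AD BD F0 90 81 95 F0 9F A5 9C EB 93 90

U+110C: 3-byte form → E1 84 8C.
U+2247: 3-byte form → E2 89 87.
U+9B7D: 3-byte form → E9 AD BD.
U+10055: 4-byte form → F0 90 81 95.
U+1F95C: 4-byte form → F0 9F A5 9C.
U+B4D0: 3-byte form → EB 93 90.
Concatenated (20 bytes): E1 84 8C E2 89 87 E9 AD BD F0 90 81 95 F0 9F A5 9C EB 93 90.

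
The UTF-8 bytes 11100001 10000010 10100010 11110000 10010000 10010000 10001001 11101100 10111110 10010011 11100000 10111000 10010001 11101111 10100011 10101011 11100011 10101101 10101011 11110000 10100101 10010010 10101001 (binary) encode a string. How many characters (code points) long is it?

7

Byte at offset 0: 0xE1 = 11100001 → 3-byte char (#1). Advance 3.
Byte at offset 3: 0xF0 = 11110000 → 4-byte char (#2). Advance 4.
Byte at offset 7: 0xEC = 11101100 → 3-byte char (#3). Advance 3.
Byte at offset 10: 0xE0 = 11100000 → 3-byte char (#4). Advance 3.
Byte at offset 13: 0xEF = 11101111 → 3-byte char (#5). Advance 3.
Byte at offset 16: 0xE3 = 11100011 → 3-byte char (#6). Advance 3.
Byte at offset 19: 0xF0 = 11110000 → 4-byte char (#7). Advance 4.
Reached end at offset 23 after 7 code points.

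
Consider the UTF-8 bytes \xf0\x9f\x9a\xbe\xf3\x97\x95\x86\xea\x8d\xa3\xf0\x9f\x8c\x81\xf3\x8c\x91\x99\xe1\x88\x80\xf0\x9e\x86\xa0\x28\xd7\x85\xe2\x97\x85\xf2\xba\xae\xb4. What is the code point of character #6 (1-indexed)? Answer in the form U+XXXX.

U+1200

Offset 0: leading byte 0xF0 = 11110000 → 4-byte char #1 = F0 9F 9A BE.
Offset 4: leading byte 0xF3 = 11110011 → 4-byte char #2 = F3 97 95 86.
Offset 8: leading byte 0xEA = 11101010 → 3-byte char #3 = EA 8D A3.
Offset 11: leading byte 0xF0 = 11110000 → 4-byte char #4 = F0 9F 8C 81.
Offset 15: leading byte 0xF3 = 11110011 → 4-byte char #5 = F3 8C 91 99.
Offset 19: leading byte 0xE1 = 11100001 → 3-byte char #6 = E1 88 80.
Leading byte 0xE1 = 11100001 matches 1110xxxx → 3-byte sequence.
Byte 1: 0xE1 = 11100001, payload 0001 (4 bits).
Byte 2: 0x88 = 10001000 (10xxxxxx ✓), payload 001000.
Byte 3: 0x80 = 10000000 (10xxxxxx ✓), payload 000000.
Concatenate: 0001001000000000 = 0x1200 (16 bits → U+1200).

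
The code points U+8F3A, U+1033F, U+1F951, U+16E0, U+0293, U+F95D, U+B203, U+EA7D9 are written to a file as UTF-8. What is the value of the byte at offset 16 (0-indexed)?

U+8F3A → 3-byte form E8 BC BA at offsets 0–2.
U+1033F → 4-byte form F0 90 8C BF at offsets 3–6.
U+1F951 → 4-byte form F0 9F A5 91 at offsets 7–10.
U+16E0 → 3-byte form E1 9B A0 at offsets 11–13.
U+0293 → 2-byte form CA 93 at offsets 14–15.
U+F95D → 3-byte form EF A5 9D at offsets 16–18.
Offset 16 falls in char 6's range; it's byte 1 of EF A5 9D = 0xEF.

0xEF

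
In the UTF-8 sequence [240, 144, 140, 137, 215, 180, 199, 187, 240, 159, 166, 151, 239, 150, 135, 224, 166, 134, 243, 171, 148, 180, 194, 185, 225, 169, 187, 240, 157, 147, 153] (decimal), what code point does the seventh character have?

Offset 0: leading byte 0xF0 = 11110000 → 4-byte char #1 = F0 90 8C 89.
Offset 4: leading byte 0xD7 = 11010111 → 2-byte char #2 = D7 B4.
Offset 6: leading byte 0xC7 = 11000111 → 2-byte char #3 = C7 BB.
Offset 8: leading byte 0xF0 = 11110000 → 4-byte char #4 = F0 9F A6 97.
Offset 12: leading byte 0xEF = 11101111 → 3-byte char #5 = EF 96 87.
Offset 15: leading byte 0xE0 = 11100000 → 3-byte char #6 = E0 A6 86.
Offset 18: leading byte 0xF3 = 11110011 → 4-byte char #7 = F3 AB 94 B4.
Leading byte 0xF3 = 11110011 matches 11110xxx → 4-byte sequence.
Byte 1: 0xF3 = 11110011, payload 011 (3 bits).
Byte 2: 0xAB = 10101011 (10xxxxxx ✓), payload 101011.
Byte 3: 0x94 = 10010100 (10xxxxxx ✓), payload 010100.
Byte 4: 0xB4 = 10110100 (10xxxxxx ✓), payload 110100.
Concatenate: 011101011010100110100 = 0xEB534 (21 bits → U+EB534).

U+EB534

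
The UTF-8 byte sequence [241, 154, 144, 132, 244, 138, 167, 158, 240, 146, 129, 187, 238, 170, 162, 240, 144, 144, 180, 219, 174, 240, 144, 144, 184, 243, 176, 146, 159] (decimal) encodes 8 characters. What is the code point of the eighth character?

U+F049F

Offset 0: leading byte 0xF1 = 11110001 → 4-byte char #1 = F1 9A 90 84.
Offset 4: leading byte 0xF4 = 11110100 → 4-byte char #2 = F4 8A A7 9E.
Offset 8: leading byte 0xF0 = 11110000 → 4-byte char #3 = F0 92 81 BB.
Offset 12: leading byte 0xEE = 11101110 → 3-byte char #4 = EE AA A2.
Offset 15: leading byte 0xF0 = 11110000 → 4-byte char #5 = F0 90 90 B4.
Offset 19: leading byte 0xDB = 11011011 → 2-byte char #6 = DB AE.
Offset 21: leading byte 0xF0 = 11110000 → 4-byte char #7 = F0 90 90 B8.
Offset 25: leading byte 0xF3 = 11110011 → 4-byte char #8 = F3 B0 92 9F.
Leading byte 0xF3 = 11110011 matches 11110xxx → 4-byte sequence.
Byte 1: 0xF3 = 11110011, payload 011 (3 bits).
Byte 2: 0xB0 = 10110000 (10xxxxxx ✓), payload 110000.
Byte 3: 0x92 = 10010010 (10xxxxxx ✓), payload 010010.
Byte 4: 0x9F = 10011111 (10xxxxxx ✓), payload 011111.
Concatenate: 011110000010010011111 = 0xF049F (21 bits → U+F049F).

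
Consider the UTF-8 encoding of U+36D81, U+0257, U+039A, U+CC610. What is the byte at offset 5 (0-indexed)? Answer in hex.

U+36D81 → 4-byte form F0 B6 B6 81 at offsets 0–3.
U+0257 → 2-byte form C9 97 at offsets 4–5.
Offset 5 falls in char 2's range; it's byte 2 of C9 97 = 0x97.

0x97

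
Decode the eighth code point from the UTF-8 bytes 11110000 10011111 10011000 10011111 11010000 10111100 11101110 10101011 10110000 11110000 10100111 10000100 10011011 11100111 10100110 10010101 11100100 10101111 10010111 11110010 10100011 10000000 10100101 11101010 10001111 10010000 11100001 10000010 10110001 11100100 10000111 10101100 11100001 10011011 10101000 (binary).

Offset 0: leading byte 0xF0 = 11110000 → 4-byte char #1 = F0 9F 98 9F.
Offset 4: leading byte 0xD0 = 11010000 → 2-byte char #2 = D0 BC.
Offset 6: leading byte 0xEE = 11101110 → 3-byte char #3 = EE AB B0.
Offset 9: leading byte 0xF0 = 11110000 → 4-byte char #4 = F0 A7 84 9B.
Offset 13: leading byte 0xE7 = 11100111 → 3-byte char #5 = E7 A6 95.
Offset 16: leading byte 0xE4 = 11100100 → 3-byte char #6 = E4 AF 97.
Offset 19: leading byte 0xF2 = 11110010 → 4-byte char #7 = F2 A3 80 A5.
Offset 23: leading byte 0xEA = 11101010 → 3-byte char #8 = EA 8F 90.
Leading byte 0xEA = 11101010 matches 1110xxxx → 3-byte sequence.
Byte 1: 0xEA = 11101010, payload 1010 (4 bits).
Byte 2: 0x8F = 10001111 (10xxxxxx ✓), payload 001111.
Byte 3: 0x90 = 10010000 (10xxxxxx ✓), payload 010000.
Concatenate: 1010001111010000 = 0xA3D0 (16 bits → U+A3D0).

U+A3D0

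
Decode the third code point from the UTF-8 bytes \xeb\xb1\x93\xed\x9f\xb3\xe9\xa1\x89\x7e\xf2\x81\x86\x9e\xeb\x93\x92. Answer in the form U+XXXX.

U+9849

Offset 0: leading byte 0xEB = 11101011 → 3-byte char #1 = EB B1 93.
Offset 3: leading byte 0xED = 11101101 → 3-byte char #2 = ED 9F B3.
Offset 6: leading byte 0xE9 = 11101001 → 3-byte char #3 = E9 A1 89.
Leading byte 0xE9 = 11101001 matches 1110xxxx → 3-byte sequence.
Byte 1: 0xE9 = 11101001, payload 1001 (4 bits).
Byte 2: 0xA1 = 10100001 (10xxxxxx ✓), payload 100001.
Byte 3: 0x89 = 10001001 (10xxxxxx ✓), payload 001001.
Concatenate: 1001100001001001 = 0x9849 (16 bits → U+9849).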